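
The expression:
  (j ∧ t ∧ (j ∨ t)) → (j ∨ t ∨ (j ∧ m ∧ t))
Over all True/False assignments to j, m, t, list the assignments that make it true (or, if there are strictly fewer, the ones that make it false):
is always true.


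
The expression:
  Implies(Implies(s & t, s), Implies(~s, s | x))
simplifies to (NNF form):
s | x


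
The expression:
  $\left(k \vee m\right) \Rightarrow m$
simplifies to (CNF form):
$m \vee \neg k$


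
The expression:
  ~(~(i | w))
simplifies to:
i | w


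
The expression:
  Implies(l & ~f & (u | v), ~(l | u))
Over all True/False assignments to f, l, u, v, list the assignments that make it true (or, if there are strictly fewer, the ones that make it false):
is false only for:
  f=False, l=True, u=False, v=True;
  f=False, l=True, u=True, v=False;
  f=False, l=True, u=True, v=True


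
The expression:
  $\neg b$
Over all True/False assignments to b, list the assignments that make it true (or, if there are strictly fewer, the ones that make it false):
is true only for:
  b=False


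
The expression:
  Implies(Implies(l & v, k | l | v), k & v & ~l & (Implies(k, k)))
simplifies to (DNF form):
k & v & ~l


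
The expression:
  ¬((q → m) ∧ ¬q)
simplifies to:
q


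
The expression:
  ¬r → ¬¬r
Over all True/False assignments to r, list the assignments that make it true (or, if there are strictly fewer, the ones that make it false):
is true only for:
  r=True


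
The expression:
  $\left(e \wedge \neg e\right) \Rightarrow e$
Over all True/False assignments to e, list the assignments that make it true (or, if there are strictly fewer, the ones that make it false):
is always true.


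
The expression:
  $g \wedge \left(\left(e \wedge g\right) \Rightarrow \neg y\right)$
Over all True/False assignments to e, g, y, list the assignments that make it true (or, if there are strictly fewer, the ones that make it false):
is true only for:
  e=False, g=True, y=False;
  e=False, g=True, y=True;
  e=True, g=True, y=False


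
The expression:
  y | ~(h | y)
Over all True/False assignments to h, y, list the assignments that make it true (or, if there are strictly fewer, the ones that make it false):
is false only for:
  h=True, y=False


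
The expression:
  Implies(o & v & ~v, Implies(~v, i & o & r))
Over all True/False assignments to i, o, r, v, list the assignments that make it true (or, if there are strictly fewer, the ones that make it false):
is always true.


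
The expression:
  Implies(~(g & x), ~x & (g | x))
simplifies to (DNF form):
g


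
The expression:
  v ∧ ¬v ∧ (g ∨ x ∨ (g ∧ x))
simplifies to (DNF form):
False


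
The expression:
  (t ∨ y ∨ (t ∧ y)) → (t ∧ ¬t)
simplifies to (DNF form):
¬t ∧ ¬y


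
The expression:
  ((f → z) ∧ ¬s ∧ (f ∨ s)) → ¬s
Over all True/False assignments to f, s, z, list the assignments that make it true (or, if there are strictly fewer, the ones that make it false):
is always true.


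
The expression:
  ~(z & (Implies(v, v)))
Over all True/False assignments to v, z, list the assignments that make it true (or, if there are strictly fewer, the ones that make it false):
is true only for:
  v=False, z=False;
  v=True, z=False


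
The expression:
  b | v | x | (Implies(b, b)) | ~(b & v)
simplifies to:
True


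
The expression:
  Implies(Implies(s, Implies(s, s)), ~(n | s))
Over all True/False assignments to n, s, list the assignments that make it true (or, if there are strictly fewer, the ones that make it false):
is true only for:
  n=False, s=False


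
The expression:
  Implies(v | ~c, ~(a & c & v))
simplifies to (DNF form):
~a | ~c | ~v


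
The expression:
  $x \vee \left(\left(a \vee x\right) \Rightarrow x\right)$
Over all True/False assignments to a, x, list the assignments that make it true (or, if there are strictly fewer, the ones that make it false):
is false only for:
  a=True, x=False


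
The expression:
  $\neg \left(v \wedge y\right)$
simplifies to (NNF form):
$\neg v \vee \neg y$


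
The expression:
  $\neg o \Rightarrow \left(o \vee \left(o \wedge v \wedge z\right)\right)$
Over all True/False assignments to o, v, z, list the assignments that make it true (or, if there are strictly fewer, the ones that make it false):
is true only for:
  o=True, v=False, z=False;
  o=True, v=False, z=True;
  o=True, v=True, z=False;
  o=True, v=True, z=True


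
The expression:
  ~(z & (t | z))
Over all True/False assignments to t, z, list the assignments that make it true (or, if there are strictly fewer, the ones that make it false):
is true only for:
  t=False, z=False;
  t=True, z=False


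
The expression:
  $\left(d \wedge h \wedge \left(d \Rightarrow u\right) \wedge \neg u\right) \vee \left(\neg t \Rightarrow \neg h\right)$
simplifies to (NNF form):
$t \vee \neg h$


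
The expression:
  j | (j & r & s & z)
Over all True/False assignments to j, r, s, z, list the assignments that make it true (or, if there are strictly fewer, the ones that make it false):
is true only for:
  j=True, r=False, s=False, z=False;
  j=True, r=False, s=False, z=True;
  j=True, r=False, s=True, z=False;
  j=True, r=False, s=True, z=True;
  j=True, r=True, s=False, z=False;
  j=True, r=True, s=False, z=True;
  j=True, r=True, s=True, z=False;
  j=True, r=True, s=True, z=True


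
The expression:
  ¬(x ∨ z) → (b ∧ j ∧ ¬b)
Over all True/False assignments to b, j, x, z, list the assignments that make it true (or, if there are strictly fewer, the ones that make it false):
is false only for:
  b=False, j=False, x=False, z=False;
  b=False, j=True, x=False, z=False;
  b=True, j=False, x=False, z=False;
  b=True, j=True, x=False, z=False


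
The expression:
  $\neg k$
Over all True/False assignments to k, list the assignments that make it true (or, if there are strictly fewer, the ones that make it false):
is true only for:
  k=False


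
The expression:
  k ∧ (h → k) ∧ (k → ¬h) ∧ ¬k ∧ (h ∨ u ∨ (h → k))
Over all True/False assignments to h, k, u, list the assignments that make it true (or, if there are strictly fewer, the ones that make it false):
is never true.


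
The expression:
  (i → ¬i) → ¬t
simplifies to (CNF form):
i ∨ ¬t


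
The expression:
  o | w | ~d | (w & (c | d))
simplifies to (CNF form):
o | w | ~d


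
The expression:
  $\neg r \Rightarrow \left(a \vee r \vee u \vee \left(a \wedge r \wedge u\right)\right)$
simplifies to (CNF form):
$a \vee r \vee u$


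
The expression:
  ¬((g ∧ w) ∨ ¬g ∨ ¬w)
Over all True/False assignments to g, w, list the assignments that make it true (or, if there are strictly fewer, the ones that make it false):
is never true.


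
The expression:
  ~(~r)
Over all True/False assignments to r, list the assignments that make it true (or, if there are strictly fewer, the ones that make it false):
is true only for:
  r=True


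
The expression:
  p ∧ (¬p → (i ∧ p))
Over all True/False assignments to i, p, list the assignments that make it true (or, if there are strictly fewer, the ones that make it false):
is true only for:
  i=False, p=True;
  i=True, p=True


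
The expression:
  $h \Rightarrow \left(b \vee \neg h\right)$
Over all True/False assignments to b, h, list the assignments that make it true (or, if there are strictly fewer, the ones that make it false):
is false only for:
  b=False, h=True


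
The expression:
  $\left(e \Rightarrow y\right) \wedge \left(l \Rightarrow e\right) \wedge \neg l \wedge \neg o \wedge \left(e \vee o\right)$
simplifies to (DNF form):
$e \wedge y \wedge \neg l \wedge \neg o$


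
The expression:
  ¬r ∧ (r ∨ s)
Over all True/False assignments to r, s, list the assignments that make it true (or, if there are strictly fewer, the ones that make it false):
is true only for:
  r=False, s=True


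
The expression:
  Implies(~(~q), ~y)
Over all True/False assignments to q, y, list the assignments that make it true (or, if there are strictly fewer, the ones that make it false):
is false only for:
  q=True, y=True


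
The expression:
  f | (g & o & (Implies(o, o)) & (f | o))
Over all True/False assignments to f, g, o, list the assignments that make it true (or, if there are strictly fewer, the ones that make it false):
is false only for:
  f=False, g=False, o=False;
  f=False, g=False, o=True;
  f=False, g=True, o=False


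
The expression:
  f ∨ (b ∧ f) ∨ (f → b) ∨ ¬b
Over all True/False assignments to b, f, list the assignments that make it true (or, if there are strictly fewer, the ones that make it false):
is always true.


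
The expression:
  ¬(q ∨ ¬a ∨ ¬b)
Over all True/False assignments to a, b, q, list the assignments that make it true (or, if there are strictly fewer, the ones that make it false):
is true only for:
  a=True, b=True, q=False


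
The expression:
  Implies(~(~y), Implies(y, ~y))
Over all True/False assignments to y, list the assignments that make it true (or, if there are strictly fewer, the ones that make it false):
is true only for:
  y=False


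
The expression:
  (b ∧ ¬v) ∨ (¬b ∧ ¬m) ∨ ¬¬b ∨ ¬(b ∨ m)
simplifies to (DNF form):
b ∨ ¬m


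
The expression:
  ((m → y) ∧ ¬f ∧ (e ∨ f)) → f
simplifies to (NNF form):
f ∨ (m ∧ ¬y) ∨ ¬e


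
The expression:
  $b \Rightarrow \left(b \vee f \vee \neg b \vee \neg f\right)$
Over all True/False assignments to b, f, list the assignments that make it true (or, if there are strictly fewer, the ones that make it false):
is always true.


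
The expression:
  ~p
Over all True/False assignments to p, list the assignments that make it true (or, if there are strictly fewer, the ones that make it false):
is true only for:
  p=False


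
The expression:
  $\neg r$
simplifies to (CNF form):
$\neg r$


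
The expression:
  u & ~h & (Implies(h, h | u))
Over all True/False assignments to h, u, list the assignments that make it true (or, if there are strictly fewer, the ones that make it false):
is true only for:
  h=False, u=True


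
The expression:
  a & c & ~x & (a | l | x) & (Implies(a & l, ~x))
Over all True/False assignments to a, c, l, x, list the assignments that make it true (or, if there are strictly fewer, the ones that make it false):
is true only for:
  a=True, c=True, l=False, x=False;
  a=True, c=True, l=True, x=False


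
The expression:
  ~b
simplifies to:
~b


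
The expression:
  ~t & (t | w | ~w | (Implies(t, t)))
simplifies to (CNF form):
~t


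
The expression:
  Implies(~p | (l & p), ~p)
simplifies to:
~l | ~p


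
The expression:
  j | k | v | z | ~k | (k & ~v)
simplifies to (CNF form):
True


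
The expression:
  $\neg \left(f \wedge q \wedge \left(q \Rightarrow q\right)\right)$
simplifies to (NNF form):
$\neg f \vee \neg q$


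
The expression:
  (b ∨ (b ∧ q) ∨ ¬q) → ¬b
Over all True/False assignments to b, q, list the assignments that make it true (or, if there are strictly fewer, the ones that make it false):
is true only for:
  b=False, q=False;
  b=False, q=True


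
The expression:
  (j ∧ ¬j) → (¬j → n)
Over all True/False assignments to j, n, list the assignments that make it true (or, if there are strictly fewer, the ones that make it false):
is always true.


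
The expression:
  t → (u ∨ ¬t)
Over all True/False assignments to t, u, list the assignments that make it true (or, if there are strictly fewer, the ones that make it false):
is false only for:
  t=True, u=False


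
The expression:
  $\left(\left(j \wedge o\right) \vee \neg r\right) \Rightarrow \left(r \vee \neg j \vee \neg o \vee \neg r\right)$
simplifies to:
$\text{True}$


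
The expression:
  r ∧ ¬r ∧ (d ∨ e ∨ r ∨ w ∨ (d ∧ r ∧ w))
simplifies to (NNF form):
False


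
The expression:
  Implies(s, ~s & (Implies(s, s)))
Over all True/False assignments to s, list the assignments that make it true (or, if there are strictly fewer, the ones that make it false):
is true only for:
  s=False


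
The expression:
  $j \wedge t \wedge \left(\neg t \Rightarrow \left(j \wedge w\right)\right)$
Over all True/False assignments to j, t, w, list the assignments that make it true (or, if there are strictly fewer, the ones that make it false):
is true only for:
  j=True, t=True, w=False;
  j=True, t=True, w=True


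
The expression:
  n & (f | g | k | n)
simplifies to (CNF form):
n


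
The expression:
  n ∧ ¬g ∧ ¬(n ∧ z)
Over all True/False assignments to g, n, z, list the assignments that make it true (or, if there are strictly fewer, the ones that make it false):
is true only for:
  g=False, n=True, z=False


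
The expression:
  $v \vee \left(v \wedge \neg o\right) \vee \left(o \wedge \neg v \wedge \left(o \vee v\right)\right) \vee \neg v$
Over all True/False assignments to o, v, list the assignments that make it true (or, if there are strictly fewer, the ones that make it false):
is always true.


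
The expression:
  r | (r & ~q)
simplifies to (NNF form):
r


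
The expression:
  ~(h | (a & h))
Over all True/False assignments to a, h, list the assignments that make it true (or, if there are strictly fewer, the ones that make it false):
is true only for:
  a=False, h=False;
  a=True, h=False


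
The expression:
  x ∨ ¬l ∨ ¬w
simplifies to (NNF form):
x ∨ ¬l ∨ ¬w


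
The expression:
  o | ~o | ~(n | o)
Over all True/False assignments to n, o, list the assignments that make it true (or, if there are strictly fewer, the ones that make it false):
is always true.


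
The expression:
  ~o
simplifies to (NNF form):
~o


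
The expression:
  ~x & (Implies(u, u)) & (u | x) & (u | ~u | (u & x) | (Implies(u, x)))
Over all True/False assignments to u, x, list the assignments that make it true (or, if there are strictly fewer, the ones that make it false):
is true only for:
  u=True, x=False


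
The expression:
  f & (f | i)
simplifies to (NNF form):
f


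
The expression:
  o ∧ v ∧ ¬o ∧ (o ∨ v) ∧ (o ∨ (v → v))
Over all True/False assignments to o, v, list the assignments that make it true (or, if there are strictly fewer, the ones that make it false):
is never true.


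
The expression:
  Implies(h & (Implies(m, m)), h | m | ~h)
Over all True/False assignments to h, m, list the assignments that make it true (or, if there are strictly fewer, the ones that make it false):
is always true.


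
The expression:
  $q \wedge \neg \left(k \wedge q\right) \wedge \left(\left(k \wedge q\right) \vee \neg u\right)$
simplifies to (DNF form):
$q \wedge \neg k \wedge \neg u$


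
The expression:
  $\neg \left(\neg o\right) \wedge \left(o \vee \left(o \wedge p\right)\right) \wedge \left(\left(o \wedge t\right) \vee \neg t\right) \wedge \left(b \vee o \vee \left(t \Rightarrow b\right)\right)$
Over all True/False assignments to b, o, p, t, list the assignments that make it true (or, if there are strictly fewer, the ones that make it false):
is true only for:
  b=False, o=True, p=False, t=False;
  b=False, o=True, p=False, t=True;
  b=False, o=True, p=True, t=False;
  b=False, o=True, p=True, t=True;
  b=True, o=True, p=False, t=False;
  b=True, o=True, p=False, t=True;
  b=True, o=True, p=True, t=False;
  b=True, o=True, p=True, t=True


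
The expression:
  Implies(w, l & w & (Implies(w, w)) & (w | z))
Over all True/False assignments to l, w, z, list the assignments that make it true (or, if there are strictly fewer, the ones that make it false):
is false only for:
  l=False, w=True, z=False;
  l=False, w=True, z=True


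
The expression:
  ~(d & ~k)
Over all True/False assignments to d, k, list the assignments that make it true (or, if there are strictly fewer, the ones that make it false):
is false only for:
  d=True, k=False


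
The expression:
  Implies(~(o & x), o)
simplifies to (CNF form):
o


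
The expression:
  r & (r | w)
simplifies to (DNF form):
r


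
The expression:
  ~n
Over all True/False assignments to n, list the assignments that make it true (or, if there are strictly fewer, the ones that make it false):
is true only for:
  n=False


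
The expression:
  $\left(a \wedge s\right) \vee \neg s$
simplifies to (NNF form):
$a \vee \neg s$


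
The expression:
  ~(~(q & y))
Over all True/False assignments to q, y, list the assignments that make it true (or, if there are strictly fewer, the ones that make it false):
is true only for:
  q=True, y=True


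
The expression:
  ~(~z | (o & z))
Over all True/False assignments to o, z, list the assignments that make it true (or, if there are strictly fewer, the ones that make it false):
is true only for:
  o=False, z=True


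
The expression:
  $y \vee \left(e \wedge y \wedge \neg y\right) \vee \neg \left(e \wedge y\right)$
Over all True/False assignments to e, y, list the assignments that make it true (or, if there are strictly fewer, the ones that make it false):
is always true.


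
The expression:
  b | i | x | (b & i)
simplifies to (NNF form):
b | i | x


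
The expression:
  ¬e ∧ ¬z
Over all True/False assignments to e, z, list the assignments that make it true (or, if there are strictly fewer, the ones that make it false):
is true only for:
  e=False, z=False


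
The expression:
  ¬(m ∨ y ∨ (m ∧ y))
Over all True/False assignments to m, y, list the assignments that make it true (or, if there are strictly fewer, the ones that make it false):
is true only for:
  m=False, y=False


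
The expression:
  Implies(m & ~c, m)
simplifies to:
True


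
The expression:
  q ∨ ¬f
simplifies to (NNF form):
q ∨ ¬f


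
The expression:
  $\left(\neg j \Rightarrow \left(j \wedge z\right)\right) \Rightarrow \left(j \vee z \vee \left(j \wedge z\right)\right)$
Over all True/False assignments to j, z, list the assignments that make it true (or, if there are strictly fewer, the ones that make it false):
is always true.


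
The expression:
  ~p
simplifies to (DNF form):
~p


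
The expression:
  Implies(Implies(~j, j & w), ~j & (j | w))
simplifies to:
~j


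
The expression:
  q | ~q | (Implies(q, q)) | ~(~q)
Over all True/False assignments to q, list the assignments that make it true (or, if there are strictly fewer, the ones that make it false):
is always true.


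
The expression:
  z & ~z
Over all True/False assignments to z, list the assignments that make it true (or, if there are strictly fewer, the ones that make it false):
is never true.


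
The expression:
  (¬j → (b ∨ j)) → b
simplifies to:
b ∨ ¬j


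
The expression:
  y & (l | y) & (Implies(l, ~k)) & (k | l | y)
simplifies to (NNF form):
y & (~k | ~l)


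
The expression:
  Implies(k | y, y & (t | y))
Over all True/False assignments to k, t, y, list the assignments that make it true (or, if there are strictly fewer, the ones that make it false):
is false only for:
  k=True, t=False, y=False;
  k=True, t=True, y=False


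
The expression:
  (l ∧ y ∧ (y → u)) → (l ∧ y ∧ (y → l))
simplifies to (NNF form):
True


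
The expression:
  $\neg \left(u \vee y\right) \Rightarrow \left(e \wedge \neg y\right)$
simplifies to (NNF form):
$e \vee u \vee y$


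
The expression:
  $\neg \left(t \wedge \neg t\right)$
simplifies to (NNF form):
$\text{True}$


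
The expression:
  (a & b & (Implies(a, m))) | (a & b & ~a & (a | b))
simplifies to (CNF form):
a & b & m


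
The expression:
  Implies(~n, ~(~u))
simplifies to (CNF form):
n | u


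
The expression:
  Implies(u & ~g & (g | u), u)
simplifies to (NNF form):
True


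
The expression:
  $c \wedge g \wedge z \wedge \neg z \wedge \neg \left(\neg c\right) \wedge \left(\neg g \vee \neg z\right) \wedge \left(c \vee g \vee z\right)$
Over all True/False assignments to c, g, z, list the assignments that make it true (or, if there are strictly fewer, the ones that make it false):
is never true.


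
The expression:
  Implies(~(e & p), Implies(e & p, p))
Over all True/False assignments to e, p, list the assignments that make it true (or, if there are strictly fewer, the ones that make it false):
is always true.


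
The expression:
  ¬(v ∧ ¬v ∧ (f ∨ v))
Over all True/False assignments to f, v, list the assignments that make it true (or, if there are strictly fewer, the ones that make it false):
is always true.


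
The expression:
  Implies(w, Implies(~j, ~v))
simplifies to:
j | ~v | ~w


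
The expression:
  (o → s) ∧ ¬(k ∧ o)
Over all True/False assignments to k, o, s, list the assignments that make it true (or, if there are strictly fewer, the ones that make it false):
is false only for:
  k=False, o=True, s=False;
  k=True, o=True, s=False;
  k=True, o=True, s=True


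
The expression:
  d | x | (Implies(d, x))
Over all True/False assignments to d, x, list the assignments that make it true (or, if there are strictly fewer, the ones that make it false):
is always true.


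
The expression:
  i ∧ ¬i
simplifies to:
False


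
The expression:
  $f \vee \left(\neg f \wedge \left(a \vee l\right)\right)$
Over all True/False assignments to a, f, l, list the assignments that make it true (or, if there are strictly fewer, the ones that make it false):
is false only for:
  a=False, f=False, l=False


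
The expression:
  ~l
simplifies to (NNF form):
~l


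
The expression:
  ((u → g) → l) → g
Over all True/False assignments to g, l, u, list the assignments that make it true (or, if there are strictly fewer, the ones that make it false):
is false only for:
  g=False, l=False, u=True;
  g=False, l=True, u=False;
  g=False, l=True, u=True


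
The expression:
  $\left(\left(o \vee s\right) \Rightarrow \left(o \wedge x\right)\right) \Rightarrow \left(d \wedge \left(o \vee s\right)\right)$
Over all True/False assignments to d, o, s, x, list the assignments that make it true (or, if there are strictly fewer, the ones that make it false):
is false only for:
  d=False, o=False, s=False, x=False;
  d=False, o=False, s=False, x=True;
  d=False, o=True, s=False, x=True;
  d=False, o=True, s=True, x=True;
  d=True, o=False, s=False, x=False;
  d=True, o=False, s=False, x=True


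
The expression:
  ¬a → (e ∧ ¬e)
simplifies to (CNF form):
a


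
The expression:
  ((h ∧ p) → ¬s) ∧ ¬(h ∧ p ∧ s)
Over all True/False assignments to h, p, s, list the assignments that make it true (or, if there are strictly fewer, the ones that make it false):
is false only for:
  h=True, p=True, s=True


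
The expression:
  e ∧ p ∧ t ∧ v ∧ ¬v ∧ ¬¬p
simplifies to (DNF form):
False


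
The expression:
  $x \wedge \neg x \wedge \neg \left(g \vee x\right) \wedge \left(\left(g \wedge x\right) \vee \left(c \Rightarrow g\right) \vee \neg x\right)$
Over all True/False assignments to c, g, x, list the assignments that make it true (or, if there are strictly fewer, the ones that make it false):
is never true.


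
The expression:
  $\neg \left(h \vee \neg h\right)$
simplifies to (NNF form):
$\text{False}$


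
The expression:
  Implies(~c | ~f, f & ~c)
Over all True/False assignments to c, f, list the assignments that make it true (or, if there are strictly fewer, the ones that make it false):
is true only for:
  c=False, f=True;
  c=True, f=True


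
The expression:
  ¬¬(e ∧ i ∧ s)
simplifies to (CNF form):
e ∧ i ∧ s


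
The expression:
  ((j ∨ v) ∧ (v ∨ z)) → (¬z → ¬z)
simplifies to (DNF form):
True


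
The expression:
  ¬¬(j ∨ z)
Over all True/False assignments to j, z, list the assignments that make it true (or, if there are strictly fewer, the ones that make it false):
is false only for:
  j=False, z=False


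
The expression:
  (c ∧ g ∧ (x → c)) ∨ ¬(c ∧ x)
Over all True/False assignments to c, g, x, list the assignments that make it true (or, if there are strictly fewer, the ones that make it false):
is false only for:
  c=True, g=False, x=True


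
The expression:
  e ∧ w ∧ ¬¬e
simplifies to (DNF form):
e ∧ w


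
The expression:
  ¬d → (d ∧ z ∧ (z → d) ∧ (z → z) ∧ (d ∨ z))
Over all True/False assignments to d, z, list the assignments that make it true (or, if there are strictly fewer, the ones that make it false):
is true only for:
  d=True, z=False;
  d=True, z=True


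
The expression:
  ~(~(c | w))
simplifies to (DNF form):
c | w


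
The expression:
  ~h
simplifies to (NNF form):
~h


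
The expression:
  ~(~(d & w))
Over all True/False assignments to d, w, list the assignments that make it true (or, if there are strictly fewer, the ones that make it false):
is true only for:
  d=True, w=True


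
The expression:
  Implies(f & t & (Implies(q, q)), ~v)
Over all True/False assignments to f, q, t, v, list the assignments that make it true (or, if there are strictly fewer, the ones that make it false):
is false only for:
  f=True, q=False, t=True, v=True;
  f=True, q=True, t=True, v=True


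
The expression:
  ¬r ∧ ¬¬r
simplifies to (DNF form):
False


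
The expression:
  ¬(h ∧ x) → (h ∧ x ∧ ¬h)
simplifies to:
h ∧ x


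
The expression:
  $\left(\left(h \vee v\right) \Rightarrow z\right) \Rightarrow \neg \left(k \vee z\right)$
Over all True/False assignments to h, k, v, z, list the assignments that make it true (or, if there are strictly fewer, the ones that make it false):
is true only for:
  h=False, k=False, v=False, z=False;
  h=False, k=False, v=True, z=False;
  h=False, k=True, v=True, z=False;
  h=True, k=False, v=False, z=False;
  h=True, k=False, v=True, z=False;
  h=True, k=True, v=False, z=False;
  h=True, k=True, v=True, z=False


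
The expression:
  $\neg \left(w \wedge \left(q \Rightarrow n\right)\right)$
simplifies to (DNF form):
$\left(q \wedge \neg n\right) \vee \neg w$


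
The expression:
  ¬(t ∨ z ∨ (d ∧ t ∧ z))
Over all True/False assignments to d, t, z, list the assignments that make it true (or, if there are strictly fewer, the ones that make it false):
is true only for:
  d=False, t=False, z=False;
  d=True, t=False, z=False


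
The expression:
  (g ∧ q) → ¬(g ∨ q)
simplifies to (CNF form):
¬g ∨ ¬q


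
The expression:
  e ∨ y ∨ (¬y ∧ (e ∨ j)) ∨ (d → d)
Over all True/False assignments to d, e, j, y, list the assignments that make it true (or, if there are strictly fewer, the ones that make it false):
is always true.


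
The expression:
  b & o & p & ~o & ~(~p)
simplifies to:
False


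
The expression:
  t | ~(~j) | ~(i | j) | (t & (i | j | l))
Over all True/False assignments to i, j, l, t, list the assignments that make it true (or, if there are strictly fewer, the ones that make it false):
is false only for:
  i=True, j=False, l=False, t=False;
  i=True, j=False, l=True, t=False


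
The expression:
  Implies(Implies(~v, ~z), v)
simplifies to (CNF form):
v | z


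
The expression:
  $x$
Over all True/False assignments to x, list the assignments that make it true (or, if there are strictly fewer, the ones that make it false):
is true only for:
  x=True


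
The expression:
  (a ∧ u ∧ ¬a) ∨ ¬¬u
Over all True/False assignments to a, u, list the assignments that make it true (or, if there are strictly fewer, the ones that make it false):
is true only for:
  a=False, u=True;
  a=True, u=True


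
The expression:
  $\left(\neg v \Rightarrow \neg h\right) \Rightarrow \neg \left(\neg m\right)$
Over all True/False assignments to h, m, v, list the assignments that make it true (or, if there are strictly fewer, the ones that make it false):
is false only for:
  h=False, m=False, v=False;
  h=False, m=False, v=True;
  h=True, m=False, v=True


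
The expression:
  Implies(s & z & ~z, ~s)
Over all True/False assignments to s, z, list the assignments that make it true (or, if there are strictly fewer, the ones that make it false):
is always true.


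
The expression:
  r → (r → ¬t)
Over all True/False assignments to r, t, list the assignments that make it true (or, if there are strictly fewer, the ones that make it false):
is false only for:
  r=True, t=True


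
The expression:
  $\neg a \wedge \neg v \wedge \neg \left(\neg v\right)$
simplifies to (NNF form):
$\text{False}$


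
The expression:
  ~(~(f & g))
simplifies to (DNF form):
f & g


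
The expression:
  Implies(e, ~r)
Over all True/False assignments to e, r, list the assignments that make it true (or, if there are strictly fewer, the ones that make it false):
is false only for:
  e=True, r=True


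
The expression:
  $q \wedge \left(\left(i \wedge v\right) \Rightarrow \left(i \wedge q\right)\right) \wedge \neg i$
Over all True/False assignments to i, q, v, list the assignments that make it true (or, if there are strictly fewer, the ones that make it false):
is true only for:
  i=False, q=True, v=False;
  i=False, q=True, v=True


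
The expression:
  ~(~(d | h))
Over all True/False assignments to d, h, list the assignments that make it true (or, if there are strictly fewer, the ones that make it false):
is false only for:
  d=False, h=False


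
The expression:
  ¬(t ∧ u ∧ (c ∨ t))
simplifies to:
¬t ∨ ¬u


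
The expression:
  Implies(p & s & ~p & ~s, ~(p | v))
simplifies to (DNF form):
True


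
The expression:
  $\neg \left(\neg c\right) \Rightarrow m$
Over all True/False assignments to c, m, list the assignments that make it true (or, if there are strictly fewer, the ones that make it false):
is false only for:
  c=True, m=False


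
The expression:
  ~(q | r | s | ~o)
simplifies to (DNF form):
o & ~q & ~r & ~s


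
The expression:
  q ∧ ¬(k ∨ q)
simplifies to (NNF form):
False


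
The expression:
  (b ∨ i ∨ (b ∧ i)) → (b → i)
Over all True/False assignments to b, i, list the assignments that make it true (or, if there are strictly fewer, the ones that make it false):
is false only for:
  b=True, i=False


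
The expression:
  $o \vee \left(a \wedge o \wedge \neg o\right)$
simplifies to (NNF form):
$o$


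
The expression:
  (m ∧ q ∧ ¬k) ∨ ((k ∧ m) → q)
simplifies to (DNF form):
q ∨ ¬k ∨ ¬m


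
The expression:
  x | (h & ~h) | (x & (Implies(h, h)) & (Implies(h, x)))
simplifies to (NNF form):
x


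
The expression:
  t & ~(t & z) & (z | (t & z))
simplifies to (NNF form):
False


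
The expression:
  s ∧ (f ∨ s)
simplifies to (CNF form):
s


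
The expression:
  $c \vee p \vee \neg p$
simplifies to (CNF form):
$\text{True}$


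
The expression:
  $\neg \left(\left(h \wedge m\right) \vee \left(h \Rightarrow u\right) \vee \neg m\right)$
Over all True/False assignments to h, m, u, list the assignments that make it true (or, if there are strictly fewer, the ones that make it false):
is never true.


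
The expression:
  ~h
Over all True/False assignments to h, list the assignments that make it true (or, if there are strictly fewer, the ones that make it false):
is true only for:
  h=False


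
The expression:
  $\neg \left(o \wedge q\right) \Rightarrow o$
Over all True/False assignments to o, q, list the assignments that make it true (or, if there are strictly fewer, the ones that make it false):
is true only for:
  o=True, q=False;
  o=True, q=True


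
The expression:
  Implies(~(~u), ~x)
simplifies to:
~u | ~x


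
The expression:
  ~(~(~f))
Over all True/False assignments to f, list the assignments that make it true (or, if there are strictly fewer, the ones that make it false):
is true only for:
  f=False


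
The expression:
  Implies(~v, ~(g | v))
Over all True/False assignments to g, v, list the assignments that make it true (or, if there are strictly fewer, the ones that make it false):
is false only for:
  g=True, v=False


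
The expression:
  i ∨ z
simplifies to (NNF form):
i ∨ z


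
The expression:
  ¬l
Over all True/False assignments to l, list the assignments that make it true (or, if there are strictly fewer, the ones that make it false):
is true only for:
  l=False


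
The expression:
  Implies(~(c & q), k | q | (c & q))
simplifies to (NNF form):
k | q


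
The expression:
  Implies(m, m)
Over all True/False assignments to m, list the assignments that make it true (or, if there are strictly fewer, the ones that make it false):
is always true.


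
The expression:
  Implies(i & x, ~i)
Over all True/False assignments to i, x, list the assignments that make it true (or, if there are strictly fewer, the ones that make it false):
is false only for:
  i=True, x=True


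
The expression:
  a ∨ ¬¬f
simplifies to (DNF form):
a ∨ f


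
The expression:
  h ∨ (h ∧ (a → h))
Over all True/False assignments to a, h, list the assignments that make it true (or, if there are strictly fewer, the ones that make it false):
is true only for:
  a=False, h=True;
  a=True, h=True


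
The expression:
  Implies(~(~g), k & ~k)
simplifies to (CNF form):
~g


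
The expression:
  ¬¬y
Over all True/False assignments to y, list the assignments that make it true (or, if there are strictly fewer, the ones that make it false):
is true only for:
  y=True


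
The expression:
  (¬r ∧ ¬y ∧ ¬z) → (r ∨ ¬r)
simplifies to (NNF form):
True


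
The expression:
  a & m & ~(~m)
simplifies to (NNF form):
a & m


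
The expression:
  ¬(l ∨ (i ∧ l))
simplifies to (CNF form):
¬l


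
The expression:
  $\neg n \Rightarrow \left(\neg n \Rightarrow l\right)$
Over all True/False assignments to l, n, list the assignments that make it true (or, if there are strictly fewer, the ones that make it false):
is false only for:
  l=False, n=False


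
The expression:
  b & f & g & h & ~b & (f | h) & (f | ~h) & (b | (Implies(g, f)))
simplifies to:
False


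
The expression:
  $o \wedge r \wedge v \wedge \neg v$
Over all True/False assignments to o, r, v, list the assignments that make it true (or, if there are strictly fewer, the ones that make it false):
is never true.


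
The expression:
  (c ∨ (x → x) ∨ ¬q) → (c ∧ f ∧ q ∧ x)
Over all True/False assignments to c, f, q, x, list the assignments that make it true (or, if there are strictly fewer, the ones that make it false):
is true only for:
  c=True, f=True, q=True, x=True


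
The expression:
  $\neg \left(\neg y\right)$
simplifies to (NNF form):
$y$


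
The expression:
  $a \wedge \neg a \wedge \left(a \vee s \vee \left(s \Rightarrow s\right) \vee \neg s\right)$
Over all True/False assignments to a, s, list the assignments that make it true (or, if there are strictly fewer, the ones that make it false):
is never true.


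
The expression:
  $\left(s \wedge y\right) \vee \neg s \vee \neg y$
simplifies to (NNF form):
$\text{True}$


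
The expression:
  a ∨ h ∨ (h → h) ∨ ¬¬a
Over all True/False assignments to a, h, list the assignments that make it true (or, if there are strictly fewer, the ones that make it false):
is always true.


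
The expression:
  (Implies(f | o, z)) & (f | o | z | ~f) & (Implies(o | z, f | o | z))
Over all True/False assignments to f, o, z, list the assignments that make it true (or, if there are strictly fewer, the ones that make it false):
is false only for:
  f=False, o=True, z=False;
  f=True, o=False, z=False;
  f=True, o=True, z=False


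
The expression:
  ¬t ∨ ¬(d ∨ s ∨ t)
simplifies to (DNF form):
¬t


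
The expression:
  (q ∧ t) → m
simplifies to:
m ∨ ¬q ∨ ¬t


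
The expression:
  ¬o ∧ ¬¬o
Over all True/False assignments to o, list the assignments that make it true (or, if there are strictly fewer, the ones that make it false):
is never true.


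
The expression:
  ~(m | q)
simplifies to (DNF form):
~m & ~q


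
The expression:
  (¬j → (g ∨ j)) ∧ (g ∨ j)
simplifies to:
g ∨ j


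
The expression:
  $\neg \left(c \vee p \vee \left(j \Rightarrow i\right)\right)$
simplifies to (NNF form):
$j \wedge \neg c \wedge \neg i \wedge \neg p$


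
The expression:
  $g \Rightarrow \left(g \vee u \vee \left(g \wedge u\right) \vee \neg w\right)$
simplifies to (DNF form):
$\text{True}$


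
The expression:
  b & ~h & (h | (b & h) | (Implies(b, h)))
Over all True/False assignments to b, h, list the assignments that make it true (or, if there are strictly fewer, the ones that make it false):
is never true.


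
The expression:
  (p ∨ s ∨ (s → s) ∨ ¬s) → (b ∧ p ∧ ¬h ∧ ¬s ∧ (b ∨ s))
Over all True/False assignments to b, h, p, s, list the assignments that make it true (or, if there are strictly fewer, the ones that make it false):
is true only for:
  b=True, h=False, p=True, s=False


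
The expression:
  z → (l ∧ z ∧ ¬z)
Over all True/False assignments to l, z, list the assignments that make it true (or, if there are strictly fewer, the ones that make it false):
is true only for:
  l=False, z=False;
  l=True, z=False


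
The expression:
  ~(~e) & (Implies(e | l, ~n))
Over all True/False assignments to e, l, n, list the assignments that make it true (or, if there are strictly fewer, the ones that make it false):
is true only for:
  e=True, l=False, n=False;
  e=True, l=True, n=False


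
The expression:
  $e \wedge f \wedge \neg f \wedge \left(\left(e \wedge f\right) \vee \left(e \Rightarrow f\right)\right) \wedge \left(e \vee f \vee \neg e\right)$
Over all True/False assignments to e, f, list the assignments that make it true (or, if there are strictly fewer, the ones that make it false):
is never true.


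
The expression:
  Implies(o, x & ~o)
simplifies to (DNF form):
~o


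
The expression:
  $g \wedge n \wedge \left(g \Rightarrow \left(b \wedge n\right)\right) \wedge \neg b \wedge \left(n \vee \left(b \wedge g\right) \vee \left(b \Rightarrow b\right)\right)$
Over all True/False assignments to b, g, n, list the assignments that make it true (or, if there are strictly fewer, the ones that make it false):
is never true.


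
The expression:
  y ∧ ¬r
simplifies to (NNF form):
y ∧ ¬r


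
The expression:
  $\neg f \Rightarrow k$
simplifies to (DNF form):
$f \vee k$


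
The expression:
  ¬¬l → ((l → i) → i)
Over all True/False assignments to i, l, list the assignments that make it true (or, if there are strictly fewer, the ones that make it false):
is always true.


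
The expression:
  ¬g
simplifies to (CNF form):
¬g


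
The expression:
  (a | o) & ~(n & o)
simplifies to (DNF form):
(a & ~o) | (o & ~n)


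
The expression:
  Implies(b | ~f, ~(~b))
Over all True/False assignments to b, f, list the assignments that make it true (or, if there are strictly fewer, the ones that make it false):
is false only for:
  b=False, f=False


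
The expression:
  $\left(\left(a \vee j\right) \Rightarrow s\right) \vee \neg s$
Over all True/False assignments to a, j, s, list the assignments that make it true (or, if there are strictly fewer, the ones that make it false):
is always true.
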